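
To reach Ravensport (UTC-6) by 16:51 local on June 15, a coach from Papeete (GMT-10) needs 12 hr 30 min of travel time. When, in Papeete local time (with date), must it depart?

00:21 on June 15

Target arrival in UTC: 16:51 + 6:00 = 22:51 on Jun 15.
Subtract 12 hours 30 minutes → departure 10:21 UTC on Jun 15.
Papeete is UTC−10:00: 10:21 − 10:00 = 00:21 on Jun 15.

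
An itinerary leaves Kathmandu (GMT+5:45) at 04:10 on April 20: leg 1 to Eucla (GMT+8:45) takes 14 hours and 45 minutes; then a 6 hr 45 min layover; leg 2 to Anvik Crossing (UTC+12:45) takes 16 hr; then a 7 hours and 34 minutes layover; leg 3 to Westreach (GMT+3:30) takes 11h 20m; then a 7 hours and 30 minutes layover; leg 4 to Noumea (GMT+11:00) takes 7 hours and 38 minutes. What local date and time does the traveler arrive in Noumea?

Convert departure to UTC: 04:10 − 5:45 = 22:25 UTC on Apr 19.
Add 14 hours and 45 minutes leg 1 → 13:10 UTC (Apr 20).
Add 6 hours and 45 minutes layover in Eucla → 19:55 UTC.
Add 16 hours leg 2 → 11:55 UTC (Apr 21).
Add 7 hours and 34 minutes layover in Anvik Crossing → 19:29 UTC.
Add 11 hours 20 minutes leg 3 → 06:49 UTC (Apr 22).
Add 7 hours 30 minutes layover in Westreach → 14:19 UTC.
Add 7 hours 38 minutes leg 4 → 21:57 UTC.
Noumea is UTC+11:00, so local arrival = 21:57 + 11:00 = 08:57 on Apr 23.

08:57 on April 23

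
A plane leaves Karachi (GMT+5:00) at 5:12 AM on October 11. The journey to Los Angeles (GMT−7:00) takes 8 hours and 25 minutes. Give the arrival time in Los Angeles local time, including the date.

Convert departure to UTC: 5:12 AM − 5:00 = 12:12 AM UTC on Oct 11.
Add 8 hours 25 minutes travel time → 8:37 AM UTC.
Los Angeles is UTC−7:00, so local arrival = 8:37 AM − 7:00 = 1:37 AM on Oct 11.

1:37 AM on October 11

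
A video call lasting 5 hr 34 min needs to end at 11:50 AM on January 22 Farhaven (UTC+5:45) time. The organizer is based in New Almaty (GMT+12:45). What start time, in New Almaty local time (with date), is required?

1:16 PM on Jan 22

Target end time in UTC: 11:50 AM − 5:45 = 6:05 AM on Jan 22.
Subtract 5 hours and 34 minutes → start 12:31 AM UTC on Jan 22.
New Almaty is UTC+12:45: 12:31 AM + 12:45 = 1:16 PM on Jan 22.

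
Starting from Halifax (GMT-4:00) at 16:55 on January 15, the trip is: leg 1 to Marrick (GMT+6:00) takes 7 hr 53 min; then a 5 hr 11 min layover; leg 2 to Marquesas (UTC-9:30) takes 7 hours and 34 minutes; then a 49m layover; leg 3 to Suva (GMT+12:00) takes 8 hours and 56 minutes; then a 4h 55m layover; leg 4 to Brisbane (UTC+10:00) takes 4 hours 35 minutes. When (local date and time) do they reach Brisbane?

22:48 on Jan 17

Convert departure to UTC: 16:55 + 4:00 = 20:55 UTC on Jan 15.
Add 7 hours 53 minutes leg 1 → 04:48 UTC (Jan 16).
Add 5 hours 11 minutes layover in Marrick → 09:59 UTC.
Add 7 hours and 34 minutes leg 2 → 17:33 UTC.
Add 49 minutes layover in Marquesas → 18:22 UTC.
Add 8 hours 56 minutes leg 3 → 03:18 UTC (Jan 17).
Add 4 hours and 55 minutes layover in Suva → 08:13 UTC.
Add 4 hours and 35 minutes leg 4 → 12:48 UTC.
Brisbane is UTC+10:00, so local arrival = 12:48 + 10:00 = 22:48 on Jan 17.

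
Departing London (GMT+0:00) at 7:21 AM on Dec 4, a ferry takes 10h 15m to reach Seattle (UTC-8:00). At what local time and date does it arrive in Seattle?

London is at UTC+0, so departure is already 7:21 AM UTC on Dec 4.
Add 10 hours and 15 minutes travel time → 5:36 PM UTC.
Seattle is UTC−8:00, so local arrival = 5:36 PM − 8:00 = 9:36 AM on Dec 4.

9:36 AM on Dec 4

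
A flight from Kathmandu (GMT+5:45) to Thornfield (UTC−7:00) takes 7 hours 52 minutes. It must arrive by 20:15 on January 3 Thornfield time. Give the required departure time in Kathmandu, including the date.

01:08 on January 4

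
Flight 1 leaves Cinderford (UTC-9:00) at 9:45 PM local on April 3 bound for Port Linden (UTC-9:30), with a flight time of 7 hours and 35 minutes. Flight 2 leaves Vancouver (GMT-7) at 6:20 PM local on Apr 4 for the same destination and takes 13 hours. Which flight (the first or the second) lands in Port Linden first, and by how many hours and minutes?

Flight 1 in UTC: 9:45 PM + 9:00 = 6:45 AM on Apr 4.
+7 hours 35 minutes → arrive 2:20 PM UTC on Apr 4.
Flight 2 in UTC: 6:20 PM + 7:00 = 1:20 AM on Apr 5.
+13 hours → arrive 2:20 PM UTC on Apr 5.
Flight 1 lands earlier by 24 hours.

the first, by 24 hours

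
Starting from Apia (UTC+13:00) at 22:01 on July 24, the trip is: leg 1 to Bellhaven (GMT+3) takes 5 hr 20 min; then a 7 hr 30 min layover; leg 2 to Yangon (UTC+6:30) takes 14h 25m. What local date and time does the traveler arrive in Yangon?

Convert departure to UTC: 22:01 − 13:00 = 09:01 UTC on Jul 24.
Add 5 hours 20 minutes leg 1 → 14:21 UTC.
Add 7 hours 30 minutes layover in Bellhaven → 21:51 UTC.
Add 14 hours and 25 minutes leg 2 → 12:16 UTC (Jul 25).
Yangon is UTC+6:30, so local arrival = 12:16 + 6:30 = 18:46 on Jul 25.

18:46 on July 25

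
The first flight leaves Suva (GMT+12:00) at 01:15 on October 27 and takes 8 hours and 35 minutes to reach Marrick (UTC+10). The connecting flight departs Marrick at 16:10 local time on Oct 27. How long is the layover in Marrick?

8 hours 20 minutes

Convert departure to UTC: 01:15 − 12:00 = 13:15 UTC on Oct 26.
Add 8 hours and 35 minutes flight time → 21:50 UTC.
Marrick is UTC+10:00, so local arrival = 21:50 + 10:00 = 07:50 on Oct 27.
Layover = 16:10 − 07:50 = 8 hours 20 minutes.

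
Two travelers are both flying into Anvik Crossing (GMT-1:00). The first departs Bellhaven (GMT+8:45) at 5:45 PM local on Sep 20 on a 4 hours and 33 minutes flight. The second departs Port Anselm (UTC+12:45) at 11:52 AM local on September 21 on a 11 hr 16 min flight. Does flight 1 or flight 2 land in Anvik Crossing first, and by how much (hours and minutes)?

the first, by 20 hours 50 minutes

Flight 1 in UTC: 5:45 PM − 8:45 = 9:00 AM on Sep 20.
+4 hours 33 minutes → arrive 1:33 PM UTC on Sep 20.
Flight 2 in UTC: 11:52 AM − 12:45 = 11:07 PM on Sep 20.
+11 hours 16 minutes → arrive 10:23 AM UTC on Sep 21.
Flight 1 lands earlier by 20 hours 50 minutes.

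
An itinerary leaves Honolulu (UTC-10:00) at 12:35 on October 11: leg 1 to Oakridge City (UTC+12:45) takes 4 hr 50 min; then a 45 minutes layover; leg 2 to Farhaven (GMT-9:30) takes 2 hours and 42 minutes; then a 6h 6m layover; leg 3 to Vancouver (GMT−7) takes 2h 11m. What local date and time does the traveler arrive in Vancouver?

08:09 on October 12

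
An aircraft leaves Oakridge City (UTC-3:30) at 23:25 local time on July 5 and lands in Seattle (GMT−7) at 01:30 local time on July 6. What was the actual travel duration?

Departure in UTC: 23:25 + 3:30 = 02:55 on Jul 6.
Arrival in UTC: 01:30 + 7:00 = 08:30 on Jul 6.
Elapsed = 08:30 − 02:55 = 5 hours 35 minutes.

5 hours 35 minutes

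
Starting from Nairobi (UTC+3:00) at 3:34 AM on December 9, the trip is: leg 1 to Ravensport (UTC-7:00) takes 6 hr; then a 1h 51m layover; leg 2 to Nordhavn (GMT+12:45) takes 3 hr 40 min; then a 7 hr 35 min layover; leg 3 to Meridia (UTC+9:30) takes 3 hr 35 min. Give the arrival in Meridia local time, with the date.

Convert departure to UTC: 3:34 AM − 3:00 = 12:34 AM UTC on Dec 9.
Add 6 hours leg 1 → 6:34 AM UTC.
Add 1 hour and 51 minutes layover in Ravensport → 8:25 AM UTC.
Add 3 hours and 40 minutes leg 2 → 12:05 PM UTC.
Add 7 hours and 35 minutes layover in Nordhavn → 7:40 PM UTC.
Add 3 hours and 35 minutes leg 3 → 11:15 PM UTC.
Meridia is UTC+9:30, so local arrival = 11:15 PM + 9:30 = 8:45 AM on Dec 10.

8:45 AM on Dec 10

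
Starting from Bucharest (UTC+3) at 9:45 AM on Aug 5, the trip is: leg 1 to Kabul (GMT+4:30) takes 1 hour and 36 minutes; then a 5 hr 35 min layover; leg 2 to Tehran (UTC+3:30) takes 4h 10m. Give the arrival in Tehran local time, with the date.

Convert departure to UTC: 9:45 AM − 3:00 = 6:45 AM UTC on Aug 5.
Add 1 hour and 36 minutes leg 1 → 8:21 AM UTC.
Add 5 hours and 35 minutes layover in Kabul → 1:56 PM UTC.
Add 4 hours and 10 minutes leg 2 → 6:06 PM UTC.
Tehran is UTC+3:30, so local arrival = 6:06 PM + 3:30 = 9:36 PM on Aug 5.

9:36 PM on August 5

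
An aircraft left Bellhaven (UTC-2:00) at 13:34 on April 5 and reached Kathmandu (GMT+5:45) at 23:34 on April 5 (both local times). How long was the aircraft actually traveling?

2 hours 15 minutes

Departure in UTC: 13:34 + 2:00 = 15:34 on Apr 5.
Arrival in UTC: 23:34 − 5:45 = 17:49 on Apr 5.
Elapsed = 17:49 − 15:34 = 2 hours 15 minutes.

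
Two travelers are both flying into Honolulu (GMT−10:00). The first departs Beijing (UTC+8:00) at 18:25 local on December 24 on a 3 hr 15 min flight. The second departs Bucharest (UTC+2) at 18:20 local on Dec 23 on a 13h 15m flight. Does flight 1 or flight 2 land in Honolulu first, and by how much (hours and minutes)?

Flight 1 in UTC: 18:25 − 8:00 = 10:25 on Dec 24.
+3 hours 15 minutes → arrive 13:40 UTC on Dec 24.
Flight 2 in UTC: 18:20 − 2:00 = 16:20 on Dec 23.
+13 hours 15 minutes → arrive 05:35 UTC on Dec 24.
Flight 2 lands earlier by 8 hours 5 minutes.

the second, by 8 hours 5 minutes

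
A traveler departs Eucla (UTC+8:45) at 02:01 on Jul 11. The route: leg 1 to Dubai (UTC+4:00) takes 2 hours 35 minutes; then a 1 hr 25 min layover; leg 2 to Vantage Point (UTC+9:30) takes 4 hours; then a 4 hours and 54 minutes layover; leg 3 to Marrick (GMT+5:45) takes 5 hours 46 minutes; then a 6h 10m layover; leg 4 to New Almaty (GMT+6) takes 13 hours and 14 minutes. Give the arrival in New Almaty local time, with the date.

13:20 on July 12

Convert departure to UTC: 02:01 − 8:45 = 17:16 UTC on Jul 10.
Add 2 hours 35 minutes leg 1 → 19:51 UTC.
Add 1 hour 25 minutes layover in Dubai → 21:16 UTC.
Add 4 hours leg 2 → 01:16 UTC (Jul 11).
Add 4 hours and 54 minutes layover in Vantage Point → 06:10 UTC.
Add 5 hours and 46 minutes leg 3 → 11:56 UTC.
Add 6 hours 10 minutes layover in Marrick → 18:06 UTC.
Add 13 hours 14 minutes leg 4 → 07:20 UTC (Jul 12).
New Almaty is UTC+6:00, so local arrival = 07:20 + 6:00 = 13:20 on Jul 12.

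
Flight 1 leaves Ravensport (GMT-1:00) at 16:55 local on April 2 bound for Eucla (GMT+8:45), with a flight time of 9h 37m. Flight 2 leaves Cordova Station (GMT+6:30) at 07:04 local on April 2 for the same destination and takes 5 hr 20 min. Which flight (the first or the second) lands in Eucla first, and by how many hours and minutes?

the second, by 21 hours 38 minutes

Flight 1 in UTC: 16:55 + 1:00 = 17:55 on Apr 2.
+9 hours 37 minutes → arrive 03:32 UTC on Apr 3.
Flight 2 in UTC: 07:04 − 6:30 = 00:34 on Apr 2.
+5 hours 20 minutes → arrive 05:54 UTC on Apr 2.
Flight 2 lands earlier by 21 hours 38 minutes.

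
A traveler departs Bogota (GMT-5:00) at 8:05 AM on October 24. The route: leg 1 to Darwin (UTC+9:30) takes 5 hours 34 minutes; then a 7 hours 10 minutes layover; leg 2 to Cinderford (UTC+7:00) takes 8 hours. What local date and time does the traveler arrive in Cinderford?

Convert departure to UTC: 8:05 AM + 5:00 = 1:05 PM UTC on Oct 24.
Add 5 hours 34 minutes leg 1 → 6:39 PM UTC.
Add 7 hours 10 minutes layover in Darwin → 1:49 AM UTC (Oct 25).
Add 8 hours leg 2 → 9:49 AM UTC.
Cinderford is UTC+7:00, so local arrival = 9:49 AM + 7:00 = 4:49 PM on Oct 25.

4:49 PM on October 25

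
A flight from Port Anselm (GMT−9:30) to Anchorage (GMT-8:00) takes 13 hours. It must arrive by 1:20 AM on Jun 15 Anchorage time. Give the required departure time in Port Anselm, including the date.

10:50 AM on June 14

Target arrival in UTC: 1:20 AM + 8:00 = 9:20 AM on Jun 15.
Subtract 13 hours → departure 8:20 PM UTC on Jun 14.
Port Anselm is UTC−9:30: 8:20 PM − 9:30 = 10:50 AM on Jun 14.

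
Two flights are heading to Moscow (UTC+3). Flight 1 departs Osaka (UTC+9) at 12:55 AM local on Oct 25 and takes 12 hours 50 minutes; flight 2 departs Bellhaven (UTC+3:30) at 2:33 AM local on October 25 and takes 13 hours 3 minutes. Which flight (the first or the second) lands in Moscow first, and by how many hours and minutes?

Flight 1 in UTC: 12:55 AM − 9:00 = 3:55 PM on Oct 24.
+12 hours 50 minutes → arrive 4:45 AM UTC on Oct 25.
Flight 2 in UTC: 2:33 AM − 3:30 = 11:03 PM on Oct 24.
+13 hours 3 minutes → arrive 12:06 PM UTC on Oct 25.
Flight 1 lands earlier by 7 hours 21 minutes.

the first, by 7 hours 21 minutes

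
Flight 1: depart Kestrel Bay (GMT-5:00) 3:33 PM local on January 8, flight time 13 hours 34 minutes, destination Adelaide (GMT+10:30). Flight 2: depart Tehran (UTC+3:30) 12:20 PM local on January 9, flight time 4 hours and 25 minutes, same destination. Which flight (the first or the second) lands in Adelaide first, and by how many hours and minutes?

the first, by 3 hours 8 minutes

Flight 1 in UTC: 3:33 PM + 5:00 = 8:33 PM on Jan 8.
+13 hours 34 minutes → arrive 10:07 AM UTC on Jan 9.
Flight 2 in UTC: 12:20 PM − 3:30 = 8:50 AM on Jan 9.
+4 hours 25 minutes → arrive 1:15 PM UTC on Jan 9.
Flight 1 lands earlier by 3 hours 8 minutes.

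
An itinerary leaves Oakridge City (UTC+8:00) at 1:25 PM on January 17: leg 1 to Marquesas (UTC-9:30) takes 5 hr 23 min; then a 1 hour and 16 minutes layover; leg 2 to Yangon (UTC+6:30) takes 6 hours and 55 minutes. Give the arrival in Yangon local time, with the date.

Convert departure to UTC: 1:25 PM − 8:00 = 5:25 AM UTC on Jan 17.
Add 5 hours 23 minutes leg 1 → 10:48 AM UTC.
Add 1 hour 16 minutes layover in Marquesas → 12:04 PM UTC.
Add 6 hours 55 minutes leg 2 → 6:59 PM UTC.
Yangon is UTC+6:30, so local arrival = 6:59 PM + 6:30 = 1:29 AM on Jan 18.

1:29 AM on Jan 18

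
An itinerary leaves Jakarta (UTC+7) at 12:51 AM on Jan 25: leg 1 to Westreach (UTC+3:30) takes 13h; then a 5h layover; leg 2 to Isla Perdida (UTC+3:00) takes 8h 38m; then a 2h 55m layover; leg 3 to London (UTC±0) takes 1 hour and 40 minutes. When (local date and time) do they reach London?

1:04 AM on Jan 26

Convert departure to UTC: 12:51 AM − 7:00 = 5:51 PM UTC on Jan 24.
Add 13 hours leg 1 → 6:51 AM UTC (Jan 25).
Add 5 hours layover in Westreach → 11:51 AM UTC.
Add 8 hours and 38 minutes leg 2 → 8:29 PM UTC.
Add 2 hours and 55 minutes layover in Isla Perdida → 11:24 PM UTC.
Add 1 hour 40 minutes leg 3 → 1:04 AM UTC (Jan 26).
London is UTC+0, so local arrival is the same: 1:04 AM on Jan 26.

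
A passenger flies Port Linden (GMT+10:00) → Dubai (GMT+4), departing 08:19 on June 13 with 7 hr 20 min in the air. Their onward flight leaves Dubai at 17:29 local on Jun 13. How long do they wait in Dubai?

Convert departure to UTC: 08:19 − 10:00 = 22:19 UTC on Jun 12.
Add 7 hours and 20 minutes flight time → 05:39 UTC (Jun 13).
Dubai is UTC+4:00, so local arrival = 05:39 + 4:00 = 09:39 on Jun 13.
Layover = 17:29 − 09:39 = 7 hours 50 minutes.

7 hours 50 minutes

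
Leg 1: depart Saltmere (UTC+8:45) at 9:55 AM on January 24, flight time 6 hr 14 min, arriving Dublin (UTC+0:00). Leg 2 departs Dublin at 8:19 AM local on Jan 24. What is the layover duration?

Convert departure to UTC: 9:55 AM − 8:45 = 1:10 AM UTC on Jan 24.
Add 6 hours 14 minutes flight time → 7:24 AM UTC.
Dublin is UTC+0, so local arrival is the same: 7:24 AM on Jan 24.
Layover = 8:19 AM − 7:24 AM = 55 minutes.

55 minutes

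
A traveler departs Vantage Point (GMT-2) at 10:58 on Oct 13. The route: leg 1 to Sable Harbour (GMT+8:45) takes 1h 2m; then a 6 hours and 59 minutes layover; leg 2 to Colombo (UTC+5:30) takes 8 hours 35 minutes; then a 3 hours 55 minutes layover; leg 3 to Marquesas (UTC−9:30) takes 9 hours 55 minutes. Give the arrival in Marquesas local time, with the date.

Convert departure to UTC: 10:58 + 2:00 = 12:58 UTC on Oct 13.
Add 1 hour 2 minutes leg 1 → 14:00 UTC.
Add 6 hours 59 minutes layover in Sable Harbour → 20:59 UTC.
Add 8 hours and 35 minutes leg 2 → 05:34 UTC (Oct 14).
Add 3 hours and 55 minutes layover in Colombo → 09:29 UTC.
Add 9 hours and 55 minutes leg 3 → 19:24 UTC.
Marquesas is UTC−9:30, so local arrival = 19:24 − 9:30 = 09:54 on Oct 14.

09:54 on October 14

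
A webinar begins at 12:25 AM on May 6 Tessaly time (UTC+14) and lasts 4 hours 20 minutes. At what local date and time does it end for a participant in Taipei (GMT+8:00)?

10:45 PM on May 5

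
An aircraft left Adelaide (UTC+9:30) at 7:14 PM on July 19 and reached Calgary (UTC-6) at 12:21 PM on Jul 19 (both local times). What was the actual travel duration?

8 hours 37 minutes

Departure in UTC: 7:14 PM − 9:30 = 9:44 AM on Jul 19.
Arrival in UTC: 12:21 PM + 6:00 = 6:21 PM on Jul 19.
Elapsed = 6:21 PM − 9:44 AM = 8 hours 37 minutes.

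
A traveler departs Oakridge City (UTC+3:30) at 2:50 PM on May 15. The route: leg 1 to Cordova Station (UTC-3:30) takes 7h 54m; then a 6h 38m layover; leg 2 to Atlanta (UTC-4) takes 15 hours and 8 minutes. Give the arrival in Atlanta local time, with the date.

1:00 PM on May 16

Convert departure to UTC: 2:50 PM − 3:30 = 11:20 AM UTC on May 15.
Add 7 hours and 54 minutes leg 1 → 7:14 PM UTC.
Add 6 hours and 38 minutes layover in Cordova Station → 1:52 AM UTC (May 16).
Add 15 hours and 8 minutes leg 2 → 5:00 PM UTC.
Atlanta is UTC−4:00, so local arrival = 5:00 PM − 4:00 = 1:00 PM on May 16.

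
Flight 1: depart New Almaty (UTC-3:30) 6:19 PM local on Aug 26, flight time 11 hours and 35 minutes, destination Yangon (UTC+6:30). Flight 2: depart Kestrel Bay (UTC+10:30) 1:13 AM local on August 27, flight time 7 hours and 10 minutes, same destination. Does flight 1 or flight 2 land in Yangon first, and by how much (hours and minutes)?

the second, by 11 hours 31 minutes

Flight 1 in UTC: 6:19 PM + 3:30 = 9:49 PM on Aug 26.
+11 hours 35 minutes → arrive 9:24 AM UTC on Aug 27.
Flight 2 in UTC: 1:13 AM − 10:30 = 2:43 PM on Aug 26.
+7 hours 10 minutes → arrive 9:53 PM UTC on Aug 26.
Flight 2 lands earlier by 11 hours 31 minutes.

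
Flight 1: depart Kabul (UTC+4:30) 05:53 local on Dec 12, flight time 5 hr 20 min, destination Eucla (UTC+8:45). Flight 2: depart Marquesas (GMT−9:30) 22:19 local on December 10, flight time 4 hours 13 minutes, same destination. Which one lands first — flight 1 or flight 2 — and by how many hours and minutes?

Flight 1 in UTC: 05:53 − 4:30 = 01:23 on Dec 12.
+5 hours 20 minutes → arrive 06:43 UTC on Dec 12.
Flight 2 in UTC: 22:19 + 9:30 = 07:49 on Dec 11.
+4 hours 13 minutes → arrive 12:02 UTC on Dec 11.
Flight 2 lands earlier by 18 hours 41 minutes.

the second, by 18 hours 41 minutes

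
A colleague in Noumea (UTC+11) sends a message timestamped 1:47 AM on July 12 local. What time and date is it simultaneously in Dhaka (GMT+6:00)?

8:47 PM on July 11

In UTC: 1:47 AM − 11:00 = 2:47 PM on Jul 11.
Dhaka is UTC+6:00: 2:47 PM + 6:00 = 8:47 PM on Jul 11.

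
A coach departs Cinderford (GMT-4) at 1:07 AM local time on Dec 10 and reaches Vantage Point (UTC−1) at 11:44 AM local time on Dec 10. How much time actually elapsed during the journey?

Departure in UTC: 1:07 AM + 4:00 = 5:07 AM on Dec 10.
Arrival in UTC: 11:44 AM + 1:00 = 12:44 PM on Dec 10.
Elapsed = 12:44 PM − 5:07 AM = 7 hours 37 minutes.

7 hours 37 minutes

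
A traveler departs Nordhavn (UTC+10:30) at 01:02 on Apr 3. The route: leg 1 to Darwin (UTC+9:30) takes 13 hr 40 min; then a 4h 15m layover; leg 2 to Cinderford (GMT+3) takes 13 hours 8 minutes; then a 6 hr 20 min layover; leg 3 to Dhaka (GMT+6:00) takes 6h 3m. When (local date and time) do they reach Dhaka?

Convert departure to UTC: 01:02 − 10:30 = 14:32 UTC on Apr 2.
Add 13 hours 40 minutes leg 1 → 04:12 UTC (Apr 3).
Add 4 hours and 15 minutes layover in Darwin → 08:27 UTC.
Add 13 hours 8 minutes leg 2 → 21:35 UTC.
Add 6 hours 20 minutes layover in Cinderford → 03:55 UTC (Apr 4).
Add 6 hours and 3 minutes leg 3 → 09:58 UTC.
Dhaka is UTC+6:00, so local arrival = 09:58 + 6:00 = 15:58 on Apr 4.

15:58 on April 4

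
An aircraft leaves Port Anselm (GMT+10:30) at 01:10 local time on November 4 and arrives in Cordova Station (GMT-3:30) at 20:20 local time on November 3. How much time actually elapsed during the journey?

Departure in UTC: 01:10 − 10:30 = 14:40 on Nov 3.
Arrival in UTC: 20:20 + 3:30 = 23:50 on Nov 3.
Elapsed = 23:50 − 14:40 = 9 hours 10 minutes.

9 hours 10 minutes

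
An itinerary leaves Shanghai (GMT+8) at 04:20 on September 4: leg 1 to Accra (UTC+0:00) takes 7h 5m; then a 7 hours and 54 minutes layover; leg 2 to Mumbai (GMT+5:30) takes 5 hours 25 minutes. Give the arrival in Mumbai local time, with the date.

Convert departure to UTC: 04:20 − 8:00 = 20:20 UTC on Sep 3.
Add 7 hours and 5 minutes leg 1 → 03:25 UTC (Sep 4).
Add 7 hours 54 minutes layover in Accra → 11:19 UTC.
Add 5 hours and 25 minutes leg 2 → 16:44 UTC.
Mumbai is UTC+5:30, so local arrival = 16:44 + 5:30 = 22:14 on Sep 4.

22:14 on September 4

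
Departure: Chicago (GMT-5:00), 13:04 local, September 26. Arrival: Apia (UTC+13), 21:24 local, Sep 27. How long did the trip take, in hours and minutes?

14 hours 20 minutes

Apia is 18:00 ahead of Chicago.
Clock-face elapsed time (ignoring zones) is 32 hours 20 minutes.
Actual elapsed = 32 hours 20 minutes − 18:00 = 14 hours 20 minutes.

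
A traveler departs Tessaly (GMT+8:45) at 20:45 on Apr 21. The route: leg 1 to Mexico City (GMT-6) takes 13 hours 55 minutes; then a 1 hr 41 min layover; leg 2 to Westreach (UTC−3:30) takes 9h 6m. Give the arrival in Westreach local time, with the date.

09:12 on Apr 22

Convert departure to UTC: 20:45 − 8:45 = 12:00 UTC on Apr 21.
Add 13 hours and 55 minutes leg 1 → 01:55 UTC (Apr 22).
Add 1 hour and 41 minutes layover in Mexico City → 03:36 UTC.
Add 9 hours 6 minutes leg 2 → 12:42 UTC.
Westreach is UTC−3:30, so local arrival = 12:42 − 3:30 = 09:12 on Apr 22.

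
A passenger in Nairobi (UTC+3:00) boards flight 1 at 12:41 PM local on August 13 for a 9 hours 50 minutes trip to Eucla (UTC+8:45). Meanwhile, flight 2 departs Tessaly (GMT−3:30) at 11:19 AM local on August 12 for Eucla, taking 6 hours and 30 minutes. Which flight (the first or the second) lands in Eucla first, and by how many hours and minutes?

the second, by 22 hours 12 minutes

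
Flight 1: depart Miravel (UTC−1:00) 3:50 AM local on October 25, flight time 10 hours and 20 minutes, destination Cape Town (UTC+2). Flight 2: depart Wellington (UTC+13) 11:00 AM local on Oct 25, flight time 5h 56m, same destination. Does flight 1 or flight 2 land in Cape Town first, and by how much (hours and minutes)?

Flight 1 in UTC: 3:50 AM + 1:00 = 4:50 AM on Oct 25.
+10 hours 20 minutes → arrive 3:10 PM UTC on Oct 25.
Flight 2 in UTC: 11:00 AM − 13:00 = 10:00 PM on Oct 24.
+5 hours 56 minutes → arrive 3:56 AM UTC on Oct 25.
Flight 2 lands earlier by 11 hours 14 minutes.

the second, by 11 hours 14 minutes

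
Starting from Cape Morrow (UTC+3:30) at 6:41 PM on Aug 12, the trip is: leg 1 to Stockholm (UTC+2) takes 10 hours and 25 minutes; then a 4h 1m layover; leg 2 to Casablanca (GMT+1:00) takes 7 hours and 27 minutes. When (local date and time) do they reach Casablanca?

Convert departure to UTC: 6:41 PM − 3:30 = 3:11 PM UTC on Aug 12.
Add 10 hours 25 minutes leg 1 → 1:36 AM UTC (Aug 13).
Add 4 hours 1 minute layover in Stockholm → 5:37 AM UTC.
Add 7 hours and 27 minutes leg 2 → 1:04 PM UTC.
Casablanca is UTC+1:00, so local arrival = 1:04 PM + 1:00 = 2:04 PM on Aug 13.

2:04 PM on August 13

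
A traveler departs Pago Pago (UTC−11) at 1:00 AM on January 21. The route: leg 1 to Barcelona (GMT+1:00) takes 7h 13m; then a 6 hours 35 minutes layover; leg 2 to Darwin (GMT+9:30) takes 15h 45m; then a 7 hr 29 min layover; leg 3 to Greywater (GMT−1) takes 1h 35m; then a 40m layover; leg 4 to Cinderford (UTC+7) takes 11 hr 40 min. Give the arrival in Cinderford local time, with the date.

Convert departure to UTC: 1:00 AM + 11:00 = 12:00 PM UTC on Jan 21.
Add 7 hours and 13 minutes leg 1 → 7:13 PM UTC.
Add 6 hours 35 minutes layover in Barcelona → 1:48 AM UTC (Jan 22).
Add 15 hours and 45 minutes leg 2 → 5:33 PM UTC.
Add 7 hours 29 minutes layover in Darwin → 1:02 AM UTC (Jan 23).
Add 1 hour 35 minutes leg 3 → 2:37 AM UTC.
Add 40 minutes layover in Greywater → 3:17 AM UTC.
Add 11 hours 40 minutes leg 4 → 2:57 PM UTC.
Cinderford is UTC+7:00, so local arrival = 2:57 PM + 7:00 = 9:57 PM on Jan 23.

9:57 PM on January 23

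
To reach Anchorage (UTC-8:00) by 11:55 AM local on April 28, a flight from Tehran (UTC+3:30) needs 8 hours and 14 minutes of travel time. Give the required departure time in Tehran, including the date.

Target arrival in UTC: 11:55 AM + 8:00 = 7:55 PM on Apr 28.
Subtract 8 hours 14 minutes → departure 11:41 AM UTC on Apr 28.
Tehran is UTC+3:30: 11:41 AM + 3:30 = 3:11 PM on Apr 28.

3:11 PM on April 28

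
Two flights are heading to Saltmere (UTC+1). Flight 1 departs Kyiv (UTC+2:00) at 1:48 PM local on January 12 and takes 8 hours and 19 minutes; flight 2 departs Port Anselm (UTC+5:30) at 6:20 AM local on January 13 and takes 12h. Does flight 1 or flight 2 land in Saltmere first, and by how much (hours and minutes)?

the first, by 16 hours 43 minutes

Flight 1 in UTC: 1:48 PM − 2:00 = 11:48 AM on Jan 12.
+8 hours and 19 minutes → arrive 8:07 PM UTC on Jan 12.
Flight 2 in UTC: 6:20 AM − 5:30 = 12:50 AM on Jan 13.
+12 hours → arrive 12:50 PM UTC on Jan 13.
Flight 1 lands earlier by 16 hours 43 minutes.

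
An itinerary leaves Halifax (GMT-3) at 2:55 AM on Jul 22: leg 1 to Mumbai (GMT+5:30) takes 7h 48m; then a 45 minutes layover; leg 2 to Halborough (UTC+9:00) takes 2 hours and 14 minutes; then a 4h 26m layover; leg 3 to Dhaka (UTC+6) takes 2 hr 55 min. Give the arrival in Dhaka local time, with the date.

6:03 AM on July 23

Convert departure to UTC: 2:55 AM + 3:00 = 5:55 AM UTC on Jul 22.
Add 7 hours and 48 minutes leg 1 → 1:43 PM UTC.
Add 45 minutes layover in Mumbai → 2:28 PM UTC.
Add 2 hours and 14 minutes leg 2 → 4:42 PM UTC.
Add 4 hours and 26 minutes layover in Halborough → 9:08 PM UTC.
Add 2 hours 55 minutes leg 3 → 12:03 AM UTC (Jul 23).
Dhaka is UTC+6:00, so local arrival = 12:03 AM + 6:00 = 6:03 AM on Jul 23.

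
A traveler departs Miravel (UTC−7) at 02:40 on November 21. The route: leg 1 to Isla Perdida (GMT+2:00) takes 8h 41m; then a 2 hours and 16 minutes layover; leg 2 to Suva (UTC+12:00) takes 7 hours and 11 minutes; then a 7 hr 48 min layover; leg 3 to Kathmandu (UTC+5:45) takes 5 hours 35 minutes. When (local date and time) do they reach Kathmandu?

22:56 on November 22

Convert departure to UTC: 02:40 + 7:00 = 09:40 UTC on Nov 21.
Add 8 hours 41 minutes leg 1 → 18:21 UTC.
Add 2 hours and 16 minutes layover in Isla Perdida → 20:37 UTC.
Add 7 hours 11 minutes leg 2 → 03:48 UTC (Nov 22).
Add 7 hours and 48 minutes layover in Suva → 11:36 UTC.
Add 5 hours 35 minutes leg 3 → 17:11 UTC.
Kathmandu is UTC+5:45, so local arrival = 17:11 + 5:45 = 22:56 on Nov 22.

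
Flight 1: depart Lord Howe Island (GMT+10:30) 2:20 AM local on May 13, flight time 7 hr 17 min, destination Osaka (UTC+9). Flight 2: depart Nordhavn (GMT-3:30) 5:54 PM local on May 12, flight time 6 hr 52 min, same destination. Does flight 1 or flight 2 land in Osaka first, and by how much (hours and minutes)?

Flight 1 in UTC: 2:20 AM − 10:30 = 3:50 PM on May 12.
+7 hours and 17 minutes → arrive 11:07 PM UTC on May 12.
Flight 2 in UTC: 5:54 PM + 3:30 = 9:24 PM on May 12.
+6 hours 52 minutes → arrive 4:16 AM UTC on May 13.
Flight 1 lands earlier by 5 hours 9 minutes.

the first, by 5 hours 9 minutes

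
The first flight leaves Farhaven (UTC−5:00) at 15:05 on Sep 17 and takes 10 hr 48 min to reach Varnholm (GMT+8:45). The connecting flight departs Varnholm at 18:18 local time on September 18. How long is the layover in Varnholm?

2 hours 40 minutes

Convert departure to UTC: 15:05 + 5:00 = 20:05 UTC on Sep 17.
Add 10 hours and 48 minutes flight time → 06:53 UTC (Sep 18).
Varnholm is UTC+8:45, so local arrival = 06:53 + 8:45 = 15:38 on Sep 18.
Layover = 18:18 − 15:38 = 2 hours 40 minutes.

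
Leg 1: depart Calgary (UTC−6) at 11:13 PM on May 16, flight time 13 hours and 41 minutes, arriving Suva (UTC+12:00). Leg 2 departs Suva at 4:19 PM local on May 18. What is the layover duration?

Convert departure to UTC: 11:13 PM + 6:00 = 5:13 AM UTC on May 17.
Add 13 hours 41 minutes flight time → 6:54 PM UTC.
Suva is UTC+12:00, so local arrival = 6:54 PM + 12:00 = 6:54 AM on May 18.
Layover = 4:19 PM − 6:54 AM = 9 hours 25 minutes.

9 hours 25 minutes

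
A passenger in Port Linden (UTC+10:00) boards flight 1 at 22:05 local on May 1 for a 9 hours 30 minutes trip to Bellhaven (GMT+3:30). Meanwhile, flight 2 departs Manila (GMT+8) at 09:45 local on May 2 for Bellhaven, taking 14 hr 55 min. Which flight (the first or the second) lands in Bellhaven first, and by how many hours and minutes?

Flight 1 in UTC: 22:05 − 10:00 = 12:05 on May 1.
+9 hours 30 minutes → arrive 21:35 UTC on May 1.
Flight 2 in UTC: 09:45 − 8:00 = 01:45 on May 2.
+14 hours 55 minutes → arrive 16:40 UTC on May 2.
Flight 1 lands earlier by 19 hours 5 minutes.

the first, by 19 hours 5 minutes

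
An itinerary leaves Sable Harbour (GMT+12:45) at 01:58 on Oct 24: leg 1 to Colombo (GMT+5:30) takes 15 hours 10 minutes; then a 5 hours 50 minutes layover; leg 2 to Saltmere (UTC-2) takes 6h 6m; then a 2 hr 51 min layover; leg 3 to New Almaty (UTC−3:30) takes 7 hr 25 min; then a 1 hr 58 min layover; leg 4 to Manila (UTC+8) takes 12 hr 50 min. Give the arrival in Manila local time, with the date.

01:23 on Oct 26

Convert departure to UTC: 01:58 − 12:45 = 13:13 UTC on Oct 23.
Add 15 hours and 10 minutes leg 1 → 04:23 UTC (Oct 24).
Add 5 hours 50 minutes layover in Colombo → 10:13 UTC.
Add 6 hours 6 minutes leg 2 → 16:19 UTC.
Add 2 hours and 51 minutes layover in Saltmere → 19:10 UTC.
Add 7 hours and 25 minutes leg 3 → 02:35 UTC (Oct 25).
Add 1 hour and 58 minutes layover in New Almaty → 04:33 UTC.
Add 12 hours 50 minutes leg 4 → 17:23 UTC.
Manila is UTC+8:00, so local arrival = 17:23 + 8:00 = 01:23 on Oct 26.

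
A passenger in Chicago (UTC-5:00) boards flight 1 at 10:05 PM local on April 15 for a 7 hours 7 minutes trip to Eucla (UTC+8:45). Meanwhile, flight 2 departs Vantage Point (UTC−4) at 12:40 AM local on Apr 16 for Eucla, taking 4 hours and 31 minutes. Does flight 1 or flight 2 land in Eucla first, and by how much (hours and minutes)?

the second, by 1 hour 1 minute

Flight 1 in UTC: 10:05 PM + 5:00 = 3:05 AM on Apr 16.
+7 hours and 7 minutes → arrive 10:12 AM UTC on Apr 16.
Flight 2 in UTC: 12:40 AM + 4:00 = 4:40 AM on Apr 16.
+4 hours and 31 minutes → arrive 9:11 AM UTC on Apr 16.
Flight 2 lands earlier by 1 hour 1 minute.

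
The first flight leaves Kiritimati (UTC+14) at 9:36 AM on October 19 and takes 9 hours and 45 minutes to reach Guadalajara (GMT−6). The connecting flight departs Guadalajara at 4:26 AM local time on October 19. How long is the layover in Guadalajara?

5 hours 5 minutes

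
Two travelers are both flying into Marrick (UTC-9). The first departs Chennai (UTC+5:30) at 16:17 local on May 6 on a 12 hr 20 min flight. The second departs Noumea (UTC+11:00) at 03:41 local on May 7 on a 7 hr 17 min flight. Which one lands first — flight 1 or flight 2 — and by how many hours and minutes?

the first, by 51 minutes

Flight 1 in UTC: 16:17 − 5:30 = 10:47 on May 6.
+12 hours 20 minutes → arrive 23:07 UTC on May 6.
Flight 2 in UTC: 03:41 − 11:00 = 16:41 on May 6.
+7 hours and 17 minutes → arrive 23:58 UTC on May 6.
Flight 1 lands earlier by 51 minutes.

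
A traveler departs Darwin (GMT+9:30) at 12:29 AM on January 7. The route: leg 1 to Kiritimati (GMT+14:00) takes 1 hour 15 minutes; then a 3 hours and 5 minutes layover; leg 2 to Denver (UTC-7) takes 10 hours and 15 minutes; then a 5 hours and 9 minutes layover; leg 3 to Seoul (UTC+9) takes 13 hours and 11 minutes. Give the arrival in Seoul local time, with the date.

Convert departure to UTC: 12:29 AM − 9:30 = 2:59 PM UTC on Jan 6.
Add 1 hour and 15 minutes leg 1 → 4:14 PM UTC.
Add 3 hours 5 minutes layover in Kiritimati → 7:19 PM UTC.
Add 10 hours 15 minutes leg 2 → 5:34 AM UTC (Jan 7).
Add 5 hours and 9 minutes layover in Denver → 10:43 AM UTC.
Add 13 hours and 11 minutes leg 3 → 11:54 PM UTC.
Seoul is UTC+9:00, so local arrival = 11:54 PM + 9:00 = 8:54 AM on Jan 8.

8:54 AM on January 8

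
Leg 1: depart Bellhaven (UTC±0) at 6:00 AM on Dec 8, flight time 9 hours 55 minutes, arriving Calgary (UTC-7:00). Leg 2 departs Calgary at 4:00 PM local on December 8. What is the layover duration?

7 hours 5 minutes

Bellhaven is at UTC+0, so departure is already 6:00 AM UTC on Dec 8.
Add 9 hours and 55 minutes flight time → 3:55 PM UTC.
Calgary is UTC−7:00, so local arrival = 3:55 PM − 7:00 = 8:55 AM on Dec 8.
Layover = 4:00 PM − 8:55 AM = 7 hours 5 minutes.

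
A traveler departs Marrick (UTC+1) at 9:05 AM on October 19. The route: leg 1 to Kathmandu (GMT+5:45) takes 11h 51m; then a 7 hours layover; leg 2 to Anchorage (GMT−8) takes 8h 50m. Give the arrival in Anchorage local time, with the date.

Convert departure to UTC: 9:05 AM − 1:00 = 8:05 AM UTC on Oct 19.
Add 11 hours and 51 minutes leg 1 → 7:56 PM UTC.
Add 7 hours layover in Kathmandu → 2:56 AM UTC (Oct 20).
Add 8 hours and 50 minutes leg 2 → 11:46 AM UTC.
Anchorage is UTC−8:00, so local arrival = 11:46 AM − 8:00 = 3:46 AM on Oct 20.

3:46 AM on October 20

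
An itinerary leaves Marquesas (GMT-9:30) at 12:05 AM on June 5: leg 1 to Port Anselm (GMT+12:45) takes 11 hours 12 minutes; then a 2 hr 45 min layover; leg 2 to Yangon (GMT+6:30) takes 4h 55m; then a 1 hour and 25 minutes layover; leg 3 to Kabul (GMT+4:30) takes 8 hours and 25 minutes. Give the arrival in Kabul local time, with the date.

6:47 PM on Jun 6

Convert departure to UTC: 12:05 AM + 9:30 = 9:35 AM UTC on Jun 5.
Add 11 hours 12 minutes leg 1 → 8:47 PM UTC.
Add 2 hours 45 minutes layover in Port Anselm → 11:32 PM UTC.
Add 4 hours 55 minutes leg 2 → 4:27 AM UTC (Jun 6).
Add 1 hour 25 minutes layover in Yangon → 5:52 AM UTC.
Add 8 hours and 25 minutes leg 3 → 2:17 PM UTC.
Kabul is UTC+4:30, so local arrival = 2:17 PM + 4:30 = 6:47 PM on Jun 6.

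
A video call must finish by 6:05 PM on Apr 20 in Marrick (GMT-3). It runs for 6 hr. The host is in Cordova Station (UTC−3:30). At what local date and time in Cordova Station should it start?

Target end time in UTC: 6:05 PM + 3:00 = 9:05 PM on Apr 20.
Subtract 6 hours → start 3:05 PM UTC on Apr 20.
Cordova Station is UTC−3:30: 3:05 PM − 3:30 = 11:35 AM on Apr 20.

11:35 AM on April 20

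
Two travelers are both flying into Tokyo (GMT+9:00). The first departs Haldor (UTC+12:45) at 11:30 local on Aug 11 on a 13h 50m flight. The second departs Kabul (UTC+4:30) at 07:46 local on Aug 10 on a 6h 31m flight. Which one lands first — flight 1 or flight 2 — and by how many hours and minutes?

Flight 1 in UTC: 11:30 − 12:45 = 22:45 on Aug 10.
+13 hours 50 minutes → arrive 12:35 UTC on Aug 11.
Flight 2 in UTC: 07:46 − 4:30 = 03:16 on Aug 10.
+6 hours and 31 minutes → arrive 09:47 UTC on Aug 10.
Flight 2 lands earlier by 26 hours 48 minutes.

the second, by 26 hours 48 minutes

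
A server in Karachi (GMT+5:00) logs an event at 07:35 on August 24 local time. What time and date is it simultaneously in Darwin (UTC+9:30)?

12:05 on Aug 24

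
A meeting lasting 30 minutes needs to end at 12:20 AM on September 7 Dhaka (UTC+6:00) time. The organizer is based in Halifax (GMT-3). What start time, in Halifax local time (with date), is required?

Target end time in UTC: 12:20 AM − 6:00 = 6:20 PM on Sep 6.
Subtract 30 minutes → start 5:50 PM UTC on Sep 6.
Halifax is UTC−3:00: 5:50 PM − 3:00 = 2:50 PM on Sep 6.

2:50 PM on September 6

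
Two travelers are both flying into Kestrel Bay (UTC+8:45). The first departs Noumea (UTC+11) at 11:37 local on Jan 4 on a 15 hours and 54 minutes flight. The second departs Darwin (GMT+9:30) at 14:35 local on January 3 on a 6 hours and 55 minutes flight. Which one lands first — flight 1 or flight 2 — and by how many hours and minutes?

the second, by 28 hours 31 minutes

Flight 1 in UTC: 11:37 − 11:00 = 00:37 on Jan 4.
+15 hours and 54 minutes → arrive 16:31 UTC on Jan 4.
Flight 2 in UTC: 14:35 − 9:30 = 05:05 on Jan 3.
+6 hours and 55 minutes → arrive 12:00 UTC on Jan 3.
Flight 2 lands earlier by 28 hours 31 minutes.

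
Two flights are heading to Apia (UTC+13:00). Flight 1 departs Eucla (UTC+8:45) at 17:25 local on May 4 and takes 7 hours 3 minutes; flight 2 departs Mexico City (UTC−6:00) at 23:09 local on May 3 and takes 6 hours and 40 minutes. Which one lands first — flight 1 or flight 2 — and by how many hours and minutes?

the second, by 3 hours 54 minutes

Flight 1 in UTC: 17:25 − 8:45 = 08:40 on May 4.
+7 hours and 3 minutes → arrive 15:43 UTC on May 4.
Flight 2 in UTC: 23:09 + 6:00 = 05:09 on May 4.
+6 hours and 40 minutes → arrive 11:49 UTC on May 4.
Flight 2 lands earlier by 3 hours 54 minutes.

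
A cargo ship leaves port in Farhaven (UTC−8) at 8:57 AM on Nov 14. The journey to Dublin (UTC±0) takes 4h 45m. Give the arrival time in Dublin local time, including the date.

Convert departure to UTC: 8:57 AM + 8:00 = 4:57 PM UTC on Nov 14.
Add 4 hours 45 minutes travel time → 9:42 PM UTC.
Dublin is UTC+0, so local arrival is the same: 9:42 PM on Nov 14.

9:42 PM on November 14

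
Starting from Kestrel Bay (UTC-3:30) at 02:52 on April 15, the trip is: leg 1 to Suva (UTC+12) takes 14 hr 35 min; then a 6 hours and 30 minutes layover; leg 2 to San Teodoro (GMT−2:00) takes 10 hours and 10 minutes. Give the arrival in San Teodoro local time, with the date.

11:37 on April 16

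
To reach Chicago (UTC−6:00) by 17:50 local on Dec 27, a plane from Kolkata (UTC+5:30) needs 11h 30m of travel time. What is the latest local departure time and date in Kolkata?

Target arrival in UTC: 17:50 + 6:00 = 23:50 on Dec 27.
Subtract 11 hours and 30 minutes → departure 12:20 UTC on Dec 27.
Kolkata is UTC+5:30: 12:20 + 5:30 = 17:50 on Dec 27.

17:50 on December 27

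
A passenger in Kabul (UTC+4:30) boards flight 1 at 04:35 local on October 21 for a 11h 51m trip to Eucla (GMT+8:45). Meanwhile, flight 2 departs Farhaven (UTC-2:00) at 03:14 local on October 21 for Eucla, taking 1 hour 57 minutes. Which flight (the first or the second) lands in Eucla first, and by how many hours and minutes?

Flight 1 in UTC: 04:35 − 4:30 = 00:05 on Oct 21.
+11 hours and 51 minutes → arrive 11:56 UTC on Oct 21.
Flight 2 in UTC: 03:14 + 2:00 = 05:14 on Oct 21.
+1 hour and 57 minutes → arrive 07:11 UTC on Oct 21.
Flight 2 lands earlier by 4 hours 45 minutes.

the second, by 4 hours 45 minutes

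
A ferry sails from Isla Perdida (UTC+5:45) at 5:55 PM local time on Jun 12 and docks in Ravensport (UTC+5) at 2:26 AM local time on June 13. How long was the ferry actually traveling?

Departure in UTC: 5:55 PM − 5:45 = 12:10 PM on Jun 12.
Arrival in UTC: 2:26 AM − 5:00 = 9:26 PM on Jun 12.
Elapsed = 9:26 PM − 12:10 PM = 9 hours 16 minutes.

9 hours 16 minutes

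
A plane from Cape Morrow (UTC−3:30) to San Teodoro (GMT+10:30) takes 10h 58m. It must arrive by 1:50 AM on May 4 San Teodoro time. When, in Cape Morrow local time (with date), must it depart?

12:52 AM on May 3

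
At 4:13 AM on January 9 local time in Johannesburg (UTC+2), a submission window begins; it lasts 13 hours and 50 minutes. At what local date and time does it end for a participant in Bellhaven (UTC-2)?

2:03 PM on Jan 9

Convert start to UTC: 4:13 AM − 2:00 = 2:13 AM UTC on Jan 9.
Add 13 hours 50 minutes duration → 4:03 PM UTC.
Bellhaven is UTC−2:00, so local end time = 4:03 PM − 2:00 = 2:03 PM on Jan 9.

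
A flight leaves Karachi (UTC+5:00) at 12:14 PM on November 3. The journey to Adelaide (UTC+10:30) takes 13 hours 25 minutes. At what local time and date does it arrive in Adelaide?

7:09 AM on Nov 4

Convert departure to UTC: 12:14 PM − 5:00 = 7:14 AM UTC on Nov 3.
Add 13 hours and 25 minutes travel time → 8:39 PM UTC.
Adelaide is UTC+10:30, so local arrival = 8:39 PM + 10:30 = 7:09 AM on Nov 4.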